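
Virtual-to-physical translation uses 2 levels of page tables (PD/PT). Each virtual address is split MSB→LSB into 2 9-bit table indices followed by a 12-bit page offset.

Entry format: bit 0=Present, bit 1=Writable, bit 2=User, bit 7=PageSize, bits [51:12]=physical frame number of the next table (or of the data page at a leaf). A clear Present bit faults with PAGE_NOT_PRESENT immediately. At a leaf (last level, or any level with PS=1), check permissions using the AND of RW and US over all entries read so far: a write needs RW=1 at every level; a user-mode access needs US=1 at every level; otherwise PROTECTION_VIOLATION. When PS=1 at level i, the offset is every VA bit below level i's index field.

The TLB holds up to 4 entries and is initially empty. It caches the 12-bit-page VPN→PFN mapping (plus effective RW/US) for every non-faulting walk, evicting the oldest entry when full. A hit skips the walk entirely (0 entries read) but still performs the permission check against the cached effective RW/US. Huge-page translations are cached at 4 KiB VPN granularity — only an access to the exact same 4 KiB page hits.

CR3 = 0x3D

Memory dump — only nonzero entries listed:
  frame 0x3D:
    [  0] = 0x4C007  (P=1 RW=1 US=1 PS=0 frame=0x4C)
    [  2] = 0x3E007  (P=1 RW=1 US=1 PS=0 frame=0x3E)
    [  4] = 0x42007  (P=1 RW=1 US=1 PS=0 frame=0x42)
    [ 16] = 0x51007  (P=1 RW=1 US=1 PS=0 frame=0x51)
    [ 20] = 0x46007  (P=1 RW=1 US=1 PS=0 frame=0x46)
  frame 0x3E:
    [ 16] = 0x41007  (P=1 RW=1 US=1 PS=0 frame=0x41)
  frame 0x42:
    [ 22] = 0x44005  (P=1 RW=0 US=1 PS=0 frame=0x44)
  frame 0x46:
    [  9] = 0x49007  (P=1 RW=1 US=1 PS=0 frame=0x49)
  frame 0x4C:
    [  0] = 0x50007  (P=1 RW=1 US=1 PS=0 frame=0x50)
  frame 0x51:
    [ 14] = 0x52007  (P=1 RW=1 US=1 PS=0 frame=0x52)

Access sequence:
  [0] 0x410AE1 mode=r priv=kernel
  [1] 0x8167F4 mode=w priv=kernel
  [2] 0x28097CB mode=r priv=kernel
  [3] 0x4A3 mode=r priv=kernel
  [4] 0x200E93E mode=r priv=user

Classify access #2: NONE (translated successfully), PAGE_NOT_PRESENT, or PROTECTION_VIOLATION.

Per-access translation:
#0 VA=0x410AE1 (r,kernel):
  [0] read 0x3D idx=2: raw=0x3E007 flags P=1 W=1 U=1 S=0
  [1] read 0x3E idx=16: raw=0x41007 flags P=1 W=1 U=1 S=0
  ✓ 0x41AE1  — 2 lookups
#1 VA=0x8167F4 (w,kernel):
  [0] read 0x3D idx=4: raw=0x42007 flags P=1 W=1 U=1 S=0
  [1] read 0x42 idx=22: raw=0x44005 flags P=1 W=0 U=1 S=0
  ✗ PROTECTION_VIOLATION  [2 reads]
#2 VA=0x28097CB (r,kernel):
  [0] read 0x3D idx=20: raw=0x46007 flags P=1 W=1 U=1 S=0
  [1] read 0x46 idx=9: raw=0x49007 flags P=1 W=1 U=1 S=0
  ✓ 0x497CB  — 2 lookups
#3 VA=0x4A3 (r,kernel):
  [0] read 0x3D idx=0: raw=0x4C007 flags P=1 W=1 U=1 S=0
  [1] read 0x4C idx=0: raw=0x50007 flags P=1 W=1 U=1 S=0
  ✓ 0x504A3  — 2 lookups
#4 VA=0x200E93E (r,user):
  [0] read 0x3D idx=16: raw=0x51007 flags P=1 W=1 U=1 S=0
  [1] read 0x51 idx=14: raw=0x52007 flags P=1 W=1 U=1 S=0
  ✓ 0x5293E  — 2 lookups

Access #2 fault: NONE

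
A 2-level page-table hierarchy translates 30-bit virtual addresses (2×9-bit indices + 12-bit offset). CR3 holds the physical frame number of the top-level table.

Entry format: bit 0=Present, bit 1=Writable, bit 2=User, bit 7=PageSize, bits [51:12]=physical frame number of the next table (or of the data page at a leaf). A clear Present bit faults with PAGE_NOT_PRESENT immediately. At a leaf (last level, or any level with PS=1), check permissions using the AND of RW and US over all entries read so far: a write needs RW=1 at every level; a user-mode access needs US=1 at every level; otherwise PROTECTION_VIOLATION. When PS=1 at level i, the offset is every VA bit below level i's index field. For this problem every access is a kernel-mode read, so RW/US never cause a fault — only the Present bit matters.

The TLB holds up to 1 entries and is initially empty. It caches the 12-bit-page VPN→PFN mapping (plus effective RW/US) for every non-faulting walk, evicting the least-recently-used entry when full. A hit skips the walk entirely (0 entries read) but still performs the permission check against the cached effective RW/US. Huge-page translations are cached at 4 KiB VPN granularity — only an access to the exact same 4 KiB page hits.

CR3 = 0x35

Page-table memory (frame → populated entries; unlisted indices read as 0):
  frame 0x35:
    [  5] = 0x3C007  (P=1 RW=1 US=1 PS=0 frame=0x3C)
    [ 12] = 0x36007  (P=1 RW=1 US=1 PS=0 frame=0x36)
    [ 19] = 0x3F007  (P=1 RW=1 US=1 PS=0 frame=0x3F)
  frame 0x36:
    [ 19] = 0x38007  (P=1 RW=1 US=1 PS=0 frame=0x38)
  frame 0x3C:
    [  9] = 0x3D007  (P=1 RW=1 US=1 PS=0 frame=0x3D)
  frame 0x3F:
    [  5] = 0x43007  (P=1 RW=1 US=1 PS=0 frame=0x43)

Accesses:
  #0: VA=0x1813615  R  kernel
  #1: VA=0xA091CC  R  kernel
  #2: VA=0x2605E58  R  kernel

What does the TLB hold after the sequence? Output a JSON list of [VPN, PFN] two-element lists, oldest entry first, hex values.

Per-access translation:
#0 VA=0x1813615 (r,kernel):
  lvl0: tbl 0x35, slot 12 ⇒ 0x36007 (P1/RW1/US1/PS0)
  lvl1: tbl 0x36, slot 19 ⇒ 0x38007 (P1/RW1/US1/PS0)
  ⇒ phys 0x38615  [2 reads]
#1 VA=0xA091CC (r,kernel):
  lvl0: tbl 0x35, slot 5 ⇒ 0x3C007 (P1/RW1/US1/PS0)
  lvl1: tbl 0x3C, slot 9 ⇒ 0x3D007 (P1/RW1/US1/PS0)
  ⇒ phys 0x3D1CC  [2 reads]
#2 VA=0x2605E58 (r,kernel):
  lvl0: tbl 0x35, slot 19 ⇒ 0x3F007 (P1/RW1/US1/PS0)
  lvl1: tbl 0x3F, slot 5 ⇒ 0x43007 (P1/RW1/US1/PS0)
  ⇒ phys 0x43E58  [2 reads]

TLB: [["0x2605", "0x43"]]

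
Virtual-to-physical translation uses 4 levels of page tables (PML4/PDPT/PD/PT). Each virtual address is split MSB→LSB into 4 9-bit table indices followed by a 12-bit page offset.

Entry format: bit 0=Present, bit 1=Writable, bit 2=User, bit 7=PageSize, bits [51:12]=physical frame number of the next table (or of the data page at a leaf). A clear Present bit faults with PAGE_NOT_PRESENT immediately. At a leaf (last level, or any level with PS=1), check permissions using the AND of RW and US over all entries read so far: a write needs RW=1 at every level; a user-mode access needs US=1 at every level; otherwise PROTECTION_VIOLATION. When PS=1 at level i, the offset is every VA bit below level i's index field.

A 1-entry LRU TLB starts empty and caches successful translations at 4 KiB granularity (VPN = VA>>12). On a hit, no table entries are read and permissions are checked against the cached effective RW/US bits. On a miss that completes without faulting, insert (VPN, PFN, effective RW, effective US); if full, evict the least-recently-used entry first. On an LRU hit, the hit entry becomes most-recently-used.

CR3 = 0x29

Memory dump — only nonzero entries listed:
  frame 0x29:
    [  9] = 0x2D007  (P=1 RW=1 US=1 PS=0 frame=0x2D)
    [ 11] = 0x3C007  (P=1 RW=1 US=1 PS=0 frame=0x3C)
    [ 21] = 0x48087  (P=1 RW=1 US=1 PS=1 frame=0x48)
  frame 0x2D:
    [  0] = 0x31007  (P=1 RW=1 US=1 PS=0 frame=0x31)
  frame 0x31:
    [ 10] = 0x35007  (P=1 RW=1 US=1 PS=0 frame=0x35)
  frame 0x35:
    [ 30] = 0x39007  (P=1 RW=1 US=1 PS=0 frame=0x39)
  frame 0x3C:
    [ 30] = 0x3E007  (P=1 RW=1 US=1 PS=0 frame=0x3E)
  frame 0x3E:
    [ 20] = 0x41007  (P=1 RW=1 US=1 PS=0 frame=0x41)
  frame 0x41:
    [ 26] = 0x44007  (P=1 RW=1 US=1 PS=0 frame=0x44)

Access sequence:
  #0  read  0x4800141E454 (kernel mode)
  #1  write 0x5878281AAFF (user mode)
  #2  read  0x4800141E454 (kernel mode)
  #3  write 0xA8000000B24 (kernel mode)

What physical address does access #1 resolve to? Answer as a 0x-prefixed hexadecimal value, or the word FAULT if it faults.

Per-access translation:
#0 VA=0x4800141E454 (r,kernel):
  L0: frame=0x29 idx=9 entry=0x2D007 [P=1 RW=1 US=1 PS=0]
  L1: frame=0x2D idx=0 entry=0x31007 [P=1 RW=1 US=1 PS=0]
  L2: frame=0x31 idx=10 entry=0x35007 [P=1 RW=1 US=1 PS=0]
  L3: frame=0x35 idx=30 entry=0x39007 [P=1 RW=1 US=1 PS=0]
  ✓ 0x39454  — 4 lookups
#1 VA=0x5878281AAFF (w,user):
  L0: frame=0x29 idx=11 entry=0x3C007 [P=1 RW=1 US=1 PS=0]
  L1: frame=0x3C idx=30 entry=0x3E007 [P=1 RW=1 US=1 PS=0]
  L2: frame=0x3E idx=20 entry=0x41007 [P=1 RW=1 US=1 PS=0]
  L3: frame=0x41 idx=26 entry=0x44007 [P=1 RW=1 US=1 PS=0]
  ✓ 0x44AFF  — 4 lookups
#2 VA=0x4800141E454 (r,kernel):
  L0: frame=0x29 idx=9 entry=0x2D007 [P=1 RW=1 US=1 PS=0]
  L1: frame=0x2D idx=0 entry=0x31007 [P=1 RW=1 US=1 PS=0]
  L2: frame=0x31 idx=10 entry=0x35007 [P=1 RW=1 US=1 PS=0]
  L3: frame=0x35 idx=30 entry=0x39007 [P=1 RW=1 US=1 PS=0]
  ✓ 0x39454  — 4 lookups
#3 VA=0xA8000000B24 (w,kernel):
  L0: frame=0x29 idx=21 entry=0x48087 [P=1 RW=1 US=1 PS=1]
  ✓ 0x48B24 (huge @L0)  — 1 lookups

Access #1 PA: 0x44AFF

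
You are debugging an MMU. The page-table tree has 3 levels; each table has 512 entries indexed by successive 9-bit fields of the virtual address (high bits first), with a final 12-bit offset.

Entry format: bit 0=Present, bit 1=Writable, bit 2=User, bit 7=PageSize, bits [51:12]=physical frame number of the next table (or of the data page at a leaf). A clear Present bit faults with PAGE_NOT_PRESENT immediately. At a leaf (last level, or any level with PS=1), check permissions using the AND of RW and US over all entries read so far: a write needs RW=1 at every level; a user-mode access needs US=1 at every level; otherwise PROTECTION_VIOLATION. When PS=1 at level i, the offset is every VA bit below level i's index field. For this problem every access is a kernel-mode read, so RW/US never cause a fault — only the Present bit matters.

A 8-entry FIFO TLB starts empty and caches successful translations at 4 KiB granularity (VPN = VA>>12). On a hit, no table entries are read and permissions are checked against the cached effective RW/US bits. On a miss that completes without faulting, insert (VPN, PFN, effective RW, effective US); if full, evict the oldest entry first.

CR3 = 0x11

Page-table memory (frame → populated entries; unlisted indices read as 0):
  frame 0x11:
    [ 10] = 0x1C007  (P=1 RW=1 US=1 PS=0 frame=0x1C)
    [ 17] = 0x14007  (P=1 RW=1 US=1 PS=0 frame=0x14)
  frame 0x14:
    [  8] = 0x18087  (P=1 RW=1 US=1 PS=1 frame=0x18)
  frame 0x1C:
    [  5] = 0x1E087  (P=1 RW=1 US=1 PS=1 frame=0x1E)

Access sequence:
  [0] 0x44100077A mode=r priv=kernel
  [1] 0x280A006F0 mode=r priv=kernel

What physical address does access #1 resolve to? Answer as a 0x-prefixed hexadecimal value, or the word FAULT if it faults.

Walk each access:
#0 VA=0x44100077A (r,kernel):
  L0: frame=0x11 idx=17 entry=0x14007 [P=1 RW=1 US=1 PS=0]
  L1: frame=0x14 idx=8 entry=0x18087 [P=1 RW=1 US=1 PS=1]
  → PA=0x1877A (huge @L1)  (2 entries read)
#1 VA=0x280A006F0 (r,kernel):
  L0: frame=0x11 idx=10 entry=0x1C007 [P=1 RW=1 US=1 PS=0]
  L1: frame=0x1C idx=5 entry=0x1E087 [P=1 RW=1 US=1 PS=1]
  → PA=0x1E6F0 (huge @L1)  (2 entries read)

Access #1 PA: 0x1E6F0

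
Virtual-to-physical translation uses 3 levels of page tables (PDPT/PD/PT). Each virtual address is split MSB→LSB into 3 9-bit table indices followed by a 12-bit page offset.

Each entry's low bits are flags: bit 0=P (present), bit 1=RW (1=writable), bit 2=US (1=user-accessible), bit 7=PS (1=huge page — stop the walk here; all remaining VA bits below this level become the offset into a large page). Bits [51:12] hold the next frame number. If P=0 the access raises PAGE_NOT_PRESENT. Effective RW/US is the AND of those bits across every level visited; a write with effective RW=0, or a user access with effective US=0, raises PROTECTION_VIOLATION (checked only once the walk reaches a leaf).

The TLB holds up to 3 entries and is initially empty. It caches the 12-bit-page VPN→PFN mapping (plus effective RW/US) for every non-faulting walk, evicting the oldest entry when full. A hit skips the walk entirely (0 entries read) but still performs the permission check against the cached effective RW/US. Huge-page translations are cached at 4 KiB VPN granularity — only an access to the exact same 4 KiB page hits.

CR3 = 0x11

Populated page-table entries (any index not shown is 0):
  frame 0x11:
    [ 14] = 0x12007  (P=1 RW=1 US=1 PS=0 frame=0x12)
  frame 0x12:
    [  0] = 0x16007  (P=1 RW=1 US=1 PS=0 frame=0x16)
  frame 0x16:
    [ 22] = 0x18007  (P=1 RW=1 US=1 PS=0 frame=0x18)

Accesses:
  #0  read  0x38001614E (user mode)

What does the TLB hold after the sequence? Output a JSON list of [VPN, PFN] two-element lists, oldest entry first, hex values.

Walk each access:
#0 VA=0x38001614E (r,user):
  lvl0: tbl 0x11, slot 14 ⇒ 0x12007 (P1/RW1/US1/PS0)
  lvl1: tbl 0x12, slot 0 ⇒ 0x16007 (P1/RW1/US1/PS0)
  lvl2: tbl 0x16, slot 22 ⇒ 0x18007 (P1/RW1/US1/PS0)
  → PA=0x1814E  (3 entries read)

TLB: [["0x380016", "0x18"]]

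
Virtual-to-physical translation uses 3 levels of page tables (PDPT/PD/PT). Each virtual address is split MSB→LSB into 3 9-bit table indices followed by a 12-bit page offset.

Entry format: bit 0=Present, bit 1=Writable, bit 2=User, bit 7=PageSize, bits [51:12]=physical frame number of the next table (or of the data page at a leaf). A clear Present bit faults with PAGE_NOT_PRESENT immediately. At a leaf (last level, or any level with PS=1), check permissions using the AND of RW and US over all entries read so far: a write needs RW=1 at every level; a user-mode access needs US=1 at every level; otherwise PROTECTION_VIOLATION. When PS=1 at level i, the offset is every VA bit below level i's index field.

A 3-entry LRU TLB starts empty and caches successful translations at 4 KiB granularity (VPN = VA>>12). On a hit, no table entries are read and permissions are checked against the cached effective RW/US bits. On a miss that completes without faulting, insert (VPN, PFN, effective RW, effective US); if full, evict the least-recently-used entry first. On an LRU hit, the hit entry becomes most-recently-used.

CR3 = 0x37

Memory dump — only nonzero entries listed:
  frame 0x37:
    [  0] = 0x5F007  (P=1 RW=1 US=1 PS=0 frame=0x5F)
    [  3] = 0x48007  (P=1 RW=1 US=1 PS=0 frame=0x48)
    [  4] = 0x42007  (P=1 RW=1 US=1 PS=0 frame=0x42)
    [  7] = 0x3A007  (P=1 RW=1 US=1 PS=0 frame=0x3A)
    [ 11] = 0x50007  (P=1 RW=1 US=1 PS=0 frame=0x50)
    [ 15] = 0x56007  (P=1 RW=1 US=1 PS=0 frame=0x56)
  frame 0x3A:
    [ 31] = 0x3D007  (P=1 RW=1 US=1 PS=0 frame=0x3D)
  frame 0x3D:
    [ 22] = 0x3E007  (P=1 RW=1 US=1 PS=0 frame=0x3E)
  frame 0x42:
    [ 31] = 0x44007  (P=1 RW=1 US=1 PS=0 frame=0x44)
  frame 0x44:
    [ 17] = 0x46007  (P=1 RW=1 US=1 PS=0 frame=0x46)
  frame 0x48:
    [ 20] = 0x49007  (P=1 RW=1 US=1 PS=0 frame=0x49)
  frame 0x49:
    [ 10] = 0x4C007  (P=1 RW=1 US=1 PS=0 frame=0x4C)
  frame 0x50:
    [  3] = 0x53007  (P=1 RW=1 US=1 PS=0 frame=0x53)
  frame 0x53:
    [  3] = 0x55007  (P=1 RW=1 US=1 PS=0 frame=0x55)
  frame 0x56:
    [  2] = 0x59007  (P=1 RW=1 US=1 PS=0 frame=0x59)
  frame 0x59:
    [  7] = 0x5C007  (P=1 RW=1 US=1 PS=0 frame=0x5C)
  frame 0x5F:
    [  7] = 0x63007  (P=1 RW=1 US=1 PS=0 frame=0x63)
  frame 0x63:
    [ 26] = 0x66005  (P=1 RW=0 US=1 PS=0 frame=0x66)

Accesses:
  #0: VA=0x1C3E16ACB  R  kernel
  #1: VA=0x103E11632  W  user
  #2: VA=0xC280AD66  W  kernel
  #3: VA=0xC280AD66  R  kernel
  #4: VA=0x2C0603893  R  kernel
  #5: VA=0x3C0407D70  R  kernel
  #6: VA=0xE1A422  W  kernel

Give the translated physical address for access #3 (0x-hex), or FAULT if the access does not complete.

Per-access translation:
#0 VA=0x1C3E16ACB (r,kernel):
  lvl0: tbl 0x37, slot 7 ⇒ 0x3A007 (P1/RW1/US1/PS0)
  lvl1: tbl 0x3A, slot 31 ⇒ 0x3D007 (P1/RW1/US1/PS0)
  lvl2: tbl 0x3D, slot 22 ⇒ 0x3E007 (P1/RW1/US1/PS0)
  ✓ 0x3EACB  — 3 lookups
#1 VA=0x103E11632 (w,user):
  lvl0: tbl 0x37, slot 4 ⇒ 0x42007 (P1/RW1/US1/PS0)
  lvl1: tbl 0x42, slot 31 ⇒ 0x44007 (P1/RW1/US1/PS0)
  lvl2: tbl 0x44, slot 17 ⇒ 0x46007 (P1/RW1/US1/PS0)
  ✓ 0x46632  — 3 lookups
#2 VA=0xC280AD66 (w,kernel):
  lvl0: tbl 0x37, slot 3 ⇒ 0x48007 (P1/RW1/US1/PS0)
  lvl1: tbl 0x48, slot 20 ⇒ 0x49007 (P1/RW1/US1/PS0)
  lvl2: tbl 0x49, slot 10 ⇒ 0x4C007 (P1/RW1/US1/PS0)
  ✓ 0x4CD66  — 3 lookups
#3 VA=0xC280AD66 (r,kernel):
  TLB hit vpn=0xC280A → PA=0x4CD66
#4 VA=0x2C0603893 (r,kernel):
  lvl0: tbl 0x37, slot 11 ⇒ 0x50007 (P1/RW1/US1/PS0)
  lvl1: tbl 0x50, slot 3 ⇒ 0x53007 (P1/RW1/US1/PS0)
  lvl2: tbl 0x53, slot 3 ⇒ 0x55007 (P1/RW1/US1/PS0)
  ✓ 0x55893  — 3 lookups
#5 VA=0x3C0407D70 (r,kernel):
  lvl0: tbl 0x37, slot 15 ⇒ 0x56007 (P1/RW1/US1/PS0)
  lvl1: tbl 0x56, slot 2 ⇒ 0x59007 (P1/RW1/US1/PS0)
  lvl2: tbl 0x59, slot 7 ⇒ 0x5C007 (P1/RW1/US1/PS0)
  ✓ 0x5CD70  — 3 lookups
#6 VA=0xE1A422 (w,kernel):
  lvl0: tbl 0x37, slot 0 ⇒ 0x5F007 (P1/RW1/US1/PS0)
  lvl1: tbl 0x5F, slot 7 ⇒ 0x63007 (P1/RW1/US1/PS0)
  lvl2: tbl 0x63, slot 26 ⇒ 0x66005 (P1/RW0/US1/PS0)
  ✗ PROTECTION_VIOLATION  [3 reads]

Access #3 PA: 0x4CD66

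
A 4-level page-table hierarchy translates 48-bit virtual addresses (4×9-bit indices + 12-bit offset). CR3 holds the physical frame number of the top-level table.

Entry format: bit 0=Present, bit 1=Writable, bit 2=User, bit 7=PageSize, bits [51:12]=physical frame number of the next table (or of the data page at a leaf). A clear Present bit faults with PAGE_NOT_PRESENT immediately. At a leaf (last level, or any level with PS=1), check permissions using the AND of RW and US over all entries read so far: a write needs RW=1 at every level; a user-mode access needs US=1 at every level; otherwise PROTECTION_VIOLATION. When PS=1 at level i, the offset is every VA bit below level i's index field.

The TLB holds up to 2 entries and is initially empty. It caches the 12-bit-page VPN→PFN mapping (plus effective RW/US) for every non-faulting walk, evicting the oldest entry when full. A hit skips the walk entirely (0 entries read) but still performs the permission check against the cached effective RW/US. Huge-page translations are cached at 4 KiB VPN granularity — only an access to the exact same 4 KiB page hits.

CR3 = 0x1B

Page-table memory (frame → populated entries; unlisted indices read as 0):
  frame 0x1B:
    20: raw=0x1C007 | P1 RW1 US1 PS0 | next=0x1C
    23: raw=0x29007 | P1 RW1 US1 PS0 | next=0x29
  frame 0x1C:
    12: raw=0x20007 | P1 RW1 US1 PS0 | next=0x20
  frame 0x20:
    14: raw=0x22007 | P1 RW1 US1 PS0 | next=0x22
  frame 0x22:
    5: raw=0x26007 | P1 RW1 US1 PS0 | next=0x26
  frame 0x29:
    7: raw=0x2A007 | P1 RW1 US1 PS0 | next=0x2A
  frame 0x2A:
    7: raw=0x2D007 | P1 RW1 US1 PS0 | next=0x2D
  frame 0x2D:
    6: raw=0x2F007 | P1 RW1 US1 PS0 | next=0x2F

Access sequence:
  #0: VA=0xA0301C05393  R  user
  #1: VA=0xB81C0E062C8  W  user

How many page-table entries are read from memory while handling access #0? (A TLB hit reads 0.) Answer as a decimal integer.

Per-access translation:
#0 VA=0xA0301C05393 (r,user):
  lvl0: tbl 0x1B, slot 20 ⇒ 0x1C007 (P1/RW1/US1/PS0)
  lvl1: tbl 0x1C, slot 12 ⇒ 0x20007 (P1/RW1/US1/PS0)
  lvl2: tbl 0x20, slot 14 ⇒ 0x22007 (P1/RW1/US1/PS0)
  lvl3: tbl 0x22, slot 5 ⇒ 0x26007 (P1/RW1/US1/PS0)
  ⇒ phys 0x26393  [4 reads]
#1 VA=0xB81C0E062C8 (w,user):
  lvl0: tbl 0x1B, slot 23 ⇒ 0x29007 (P1/RW1/US1/PS0)
  lvl1: tbl 0x29, slot 7 ⇒ 0x2A007 (P1/RW1/US1/PS0)
  lvl2: tbl 0x2A, slot 7 ⇒ 0x2D007 (P1/RW1/US1/PS0)
  lvl3: tbl 0x2D, slot 6 ⇒ 0x2F007 (P1/RW1/US1/PS0)
  ⇒ phys 0x2F2C8  [4 reads]

Entries read for #0: 4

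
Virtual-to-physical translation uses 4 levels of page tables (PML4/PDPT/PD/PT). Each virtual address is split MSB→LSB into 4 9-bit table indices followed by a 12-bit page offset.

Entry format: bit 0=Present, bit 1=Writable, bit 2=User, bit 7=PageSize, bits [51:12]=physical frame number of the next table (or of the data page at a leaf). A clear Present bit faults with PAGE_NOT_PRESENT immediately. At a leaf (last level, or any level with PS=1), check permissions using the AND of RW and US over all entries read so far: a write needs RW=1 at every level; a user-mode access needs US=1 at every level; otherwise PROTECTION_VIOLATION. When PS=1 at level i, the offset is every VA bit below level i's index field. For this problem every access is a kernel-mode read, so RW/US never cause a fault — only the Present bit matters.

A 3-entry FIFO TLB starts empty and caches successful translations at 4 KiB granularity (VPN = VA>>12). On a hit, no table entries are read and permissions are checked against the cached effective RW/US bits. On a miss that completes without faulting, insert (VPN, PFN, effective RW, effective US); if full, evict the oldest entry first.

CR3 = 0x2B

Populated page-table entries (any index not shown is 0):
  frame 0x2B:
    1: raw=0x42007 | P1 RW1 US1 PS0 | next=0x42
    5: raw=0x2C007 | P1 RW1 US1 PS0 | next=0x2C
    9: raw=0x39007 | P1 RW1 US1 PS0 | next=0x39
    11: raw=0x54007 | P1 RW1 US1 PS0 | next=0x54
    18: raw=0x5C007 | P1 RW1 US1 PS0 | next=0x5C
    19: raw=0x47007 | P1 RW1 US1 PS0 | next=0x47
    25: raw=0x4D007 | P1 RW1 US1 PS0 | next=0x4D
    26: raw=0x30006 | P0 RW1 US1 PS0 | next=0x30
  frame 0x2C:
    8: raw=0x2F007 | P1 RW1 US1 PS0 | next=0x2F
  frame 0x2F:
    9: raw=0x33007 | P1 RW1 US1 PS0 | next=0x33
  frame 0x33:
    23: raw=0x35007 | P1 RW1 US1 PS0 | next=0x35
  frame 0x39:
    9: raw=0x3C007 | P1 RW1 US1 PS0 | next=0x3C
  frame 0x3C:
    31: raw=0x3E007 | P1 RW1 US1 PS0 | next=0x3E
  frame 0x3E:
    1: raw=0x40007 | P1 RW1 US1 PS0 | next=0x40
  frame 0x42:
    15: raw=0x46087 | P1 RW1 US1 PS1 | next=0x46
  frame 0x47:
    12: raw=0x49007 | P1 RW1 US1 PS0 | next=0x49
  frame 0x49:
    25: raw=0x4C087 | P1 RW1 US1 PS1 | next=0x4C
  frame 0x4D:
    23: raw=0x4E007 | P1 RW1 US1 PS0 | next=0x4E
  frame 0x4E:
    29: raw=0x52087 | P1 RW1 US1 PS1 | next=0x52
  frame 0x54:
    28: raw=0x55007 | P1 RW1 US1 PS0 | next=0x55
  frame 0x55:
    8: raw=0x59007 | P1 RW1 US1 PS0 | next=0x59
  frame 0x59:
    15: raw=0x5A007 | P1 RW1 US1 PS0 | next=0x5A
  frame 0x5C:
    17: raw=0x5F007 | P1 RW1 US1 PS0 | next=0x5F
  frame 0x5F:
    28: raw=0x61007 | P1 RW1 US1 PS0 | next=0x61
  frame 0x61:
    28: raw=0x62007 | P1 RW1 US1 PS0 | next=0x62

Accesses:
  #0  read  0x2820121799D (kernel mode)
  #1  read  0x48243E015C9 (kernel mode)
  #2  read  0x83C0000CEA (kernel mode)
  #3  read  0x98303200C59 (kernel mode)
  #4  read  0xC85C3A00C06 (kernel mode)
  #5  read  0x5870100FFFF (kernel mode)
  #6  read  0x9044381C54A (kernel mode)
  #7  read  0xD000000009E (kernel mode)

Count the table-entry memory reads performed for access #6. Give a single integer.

Trace:
#0 VA=0x2820121799D (r,kernel):
  L0 @0x2B[5] → 0x2C007  P=1,RW=1,US=1,PS=0
  L1 @0x2C[8] → 0x2F007  P=1,RW=1,US=1,PS=0
  L2 @0x2F[9] → 0x33007  P=1,RW=1,US=1,PS=0
  L3 @0x33[23] → 0x35007  P=1,RW=1,US=1,PS=0
  ✓ 0x3599D  — 4 lookups
#1 VA=0x48243E015C9 (r,kernel):
  L0 @0x2B[9] → 0x39007  P=1,RW=1,US=1,PS=0
  L1 @0x39[9] → 0x3C007  P=1,RW=1,US=1,PS=0
  L2 @0x3C[31] → 0x3E007  P=1,RW=1,US=1,PS=0
  L3 @0x3E[1] → 0x40007  P=1,RW=1,US=1,PS=0
  ✓ 0x405C9  — 4 lookups
#2 VA=0x83C0000CEA (r,kernel):
  L0 @0x2B[1] → 0x42007  P=1,RW=1,US=1,PS=0
  L1 @0x42[15] → 0x46087  P=1,RW=1,US=1,PS=1
  ✓ 0x46CEA (huge @L1)  — 2 lookups
#3 VA=0x98303200C59 (r,kernel):
  L0 @0x2B[19] → 0x47007  P=1,RW=1,US=1,PS=0
  L1 @0x47[12] → 0x49007  P=1,RW=1,US=1,PS=0
  L2 @0x49[25] → 0x4C087  P=1,RW=1,US=1,PS=1
  ✓ 0x4CC59 (huge @L2)  — 3 lookups
#4 VA=0xC85C3A00C06 (r,kernel):
  L0 @0x2B[25] → 0x4D007  P=1,RW=1,US=1,PS=0
  L1 @0x4D[23] → 0x4E007  P=1,RW=1,US=1,PS=0
  L2 @0x4E[29] → 0x52087  P=1,RW=1,US=1,PS=1
  ✓ 0x52C06 (huge @L2)  — 3 lookups
#5 VA=0x5870100FFFF (r,kernel):
  L0 @0x2B[11] → 0x54007  P=1,RW=1,US=1,PS=0
  L1 @0x54[28] → 0x55007  P=1,RW=1,US=1,PS=0
  L2 @0x55[8] → 0x59007  P=1,RW=1,US=1,PS=0
  L3 @0x59[15] → 0x5A007  P=1,RW=1,US=1,PS=0
  ✓ 0x5AFFF  — 4 lookups
#6 VA=0x9044381C54A (r,kernel):
  L0 @0x2B[18] → 0x5C007  P=1,RW=1,US=1,PS=0
  L1 @0x5C[17] → 0x5F007  P=1,RW=1,US=1,PS=0
  L2 @0x5F[28] → 0x61007  P=1,RW=1,US=1,PS=0
  L3 @0x61[28] → 0x62007  P=1,RW=1,US=1,PS=0
  ✓ 0x6254A  — 4 lookups
#7 VA=0xD000000009E (r,kernel):
  L0 @0x2B[26] → 0x30006  P=0,RW=1,US=1,PS=0
  ✗ PAGE_NOT_PRESENT  [1 reads]

Entries read for #6: 4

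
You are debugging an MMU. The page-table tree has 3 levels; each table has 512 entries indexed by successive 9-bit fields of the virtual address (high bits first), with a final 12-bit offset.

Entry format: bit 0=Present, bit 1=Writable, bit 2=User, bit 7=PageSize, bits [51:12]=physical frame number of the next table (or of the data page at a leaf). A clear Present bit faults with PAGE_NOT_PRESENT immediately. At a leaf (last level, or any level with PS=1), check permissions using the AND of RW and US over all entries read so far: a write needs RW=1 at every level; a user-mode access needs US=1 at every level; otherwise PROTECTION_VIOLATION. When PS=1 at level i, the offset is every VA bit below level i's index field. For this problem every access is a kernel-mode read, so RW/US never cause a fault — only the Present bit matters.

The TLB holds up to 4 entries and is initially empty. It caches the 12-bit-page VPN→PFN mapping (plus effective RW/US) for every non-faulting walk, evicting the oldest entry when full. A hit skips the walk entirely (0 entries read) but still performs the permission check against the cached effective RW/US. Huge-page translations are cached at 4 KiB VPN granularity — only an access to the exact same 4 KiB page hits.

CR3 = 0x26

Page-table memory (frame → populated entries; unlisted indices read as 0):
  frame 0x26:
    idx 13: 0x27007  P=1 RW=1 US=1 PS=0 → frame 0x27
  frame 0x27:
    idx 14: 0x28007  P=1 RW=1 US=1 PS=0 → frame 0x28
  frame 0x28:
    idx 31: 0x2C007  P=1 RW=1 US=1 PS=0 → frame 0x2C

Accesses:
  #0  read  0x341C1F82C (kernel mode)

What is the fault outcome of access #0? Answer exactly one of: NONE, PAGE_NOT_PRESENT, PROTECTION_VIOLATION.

Walk each access:
#0 VA=0x341C1F82C (r,kernel):
  L0 @0x26[13] → 0x27007  P=1,RW=1,US=1,PS=0
  L1 @0x27[14] → 0x28007  P=1,RW=1,US=1,PS=0
  L2 @0x28[31] → 0x2C007  P=1,RW=1,US=1,PS=0
  ⇒ phys 0x2C82C  [3 reads]

Access #0 fault: NONE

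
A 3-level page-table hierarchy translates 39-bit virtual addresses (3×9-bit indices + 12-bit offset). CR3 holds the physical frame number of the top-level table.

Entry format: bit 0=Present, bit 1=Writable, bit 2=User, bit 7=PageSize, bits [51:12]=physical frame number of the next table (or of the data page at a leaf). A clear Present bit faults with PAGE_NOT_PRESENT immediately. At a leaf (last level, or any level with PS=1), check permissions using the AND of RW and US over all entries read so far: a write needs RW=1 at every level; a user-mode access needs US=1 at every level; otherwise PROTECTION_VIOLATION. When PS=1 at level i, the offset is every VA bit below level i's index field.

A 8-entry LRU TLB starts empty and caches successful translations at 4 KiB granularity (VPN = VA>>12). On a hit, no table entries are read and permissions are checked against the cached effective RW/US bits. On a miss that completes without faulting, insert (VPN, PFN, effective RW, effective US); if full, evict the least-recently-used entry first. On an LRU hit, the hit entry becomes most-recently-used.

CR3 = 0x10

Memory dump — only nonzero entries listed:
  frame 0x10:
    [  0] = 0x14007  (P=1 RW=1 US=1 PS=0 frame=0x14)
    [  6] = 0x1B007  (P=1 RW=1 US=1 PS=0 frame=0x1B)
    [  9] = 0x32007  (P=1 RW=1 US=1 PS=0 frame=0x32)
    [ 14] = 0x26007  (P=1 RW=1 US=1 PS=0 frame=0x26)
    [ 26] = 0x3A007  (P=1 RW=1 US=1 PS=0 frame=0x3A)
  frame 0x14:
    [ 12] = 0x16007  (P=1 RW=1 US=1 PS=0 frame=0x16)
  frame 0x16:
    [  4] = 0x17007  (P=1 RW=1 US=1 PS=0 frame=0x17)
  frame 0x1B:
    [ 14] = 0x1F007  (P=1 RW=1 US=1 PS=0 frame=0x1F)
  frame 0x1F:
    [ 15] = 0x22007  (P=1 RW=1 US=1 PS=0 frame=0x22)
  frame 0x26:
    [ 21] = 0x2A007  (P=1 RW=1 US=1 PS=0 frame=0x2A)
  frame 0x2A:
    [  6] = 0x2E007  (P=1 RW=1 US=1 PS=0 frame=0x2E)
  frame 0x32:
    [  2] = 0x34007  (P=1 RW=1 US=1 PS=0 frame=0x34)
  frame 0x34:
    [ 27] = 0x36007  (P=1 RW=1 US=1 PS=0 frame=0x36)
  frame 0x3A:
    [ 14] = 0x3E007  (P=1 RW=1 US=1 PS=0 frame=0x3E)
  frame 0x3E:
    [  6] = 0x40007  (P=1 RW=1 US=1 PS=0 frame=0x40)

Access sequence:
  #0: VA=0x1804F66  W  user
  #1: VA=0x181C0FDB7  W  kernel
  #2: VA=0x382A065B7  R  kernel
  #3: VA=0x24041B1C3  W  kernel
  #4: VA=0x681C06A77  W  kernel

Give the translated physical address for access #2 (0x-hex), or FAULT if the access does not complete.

Trace:
#0 VA=0x1804F66 (w,user):
  L0 @0x10[0] → 0x14007  P=1,RW=1,US=1,PS=0
  L1 @0x14[12] → 0x16007  P=1,RW=1,US=1,PS=0
  L2 @0x16[4] → 0x17007  P=1,RW=1,US=1,PS=0
  ✓ 0x17F66  — 3 lookups
#1 VA=0x181C0FDB7 (w,kernel):
  L0 @0x10[6] → 0x1B007  P=1,RW=1,US=1,PS=0
  L1 @0x1B[14] → 0x1F007  P=1,RW=1,US=1,PS=0
  L2 @0x1F[15] → 0x22007  P=1,RW=1,US=1,PS=0
  ✓ 0x22DB7  — 3 lookups
#2 VA=0x382A065B7 (r,kernel):
  L0 @0x10[14] → 0x26007  P=1,RW=1,US=1,PS=0
  L1 @0x26[21] → 0x2A007  P=1,RW=1,US=1,PS=0
  L2 @0x2A[6] → 0x2E007  P=1,RW=1,US=1,PS=0
  ✓ 0x2E5B7  — 3 lookups
#3 VA=0x24041B1C3 (w,kernel):
  L0 @0x10[9] → 0x32007  P=1,RW=1,US=1,PS=0
  L1 @0x32[2] → 0x34007  P=1,RW=1,US=1,PS=0
  L2 @0x34[27] → 0x36007  P=1,RW=1,US=1,PS=0
  ✓ 0x361C3  — 3 lookups
#4 VA=0x681C06A77 (w,kernel):
  L0 @0x10[26] → 0x3A007  P=1,RW=1,US=1,PS=0
  L1 @0x3A[14] → 0x3E007  P=1,RW=1,US=1,PS=0
  L2 @0x3E[6] → 0x40007  P=1,RW=1,US=1,PS=0
  ✓ 0x40A77  — 3 lookups

Access #2 PA: 0x2E5B7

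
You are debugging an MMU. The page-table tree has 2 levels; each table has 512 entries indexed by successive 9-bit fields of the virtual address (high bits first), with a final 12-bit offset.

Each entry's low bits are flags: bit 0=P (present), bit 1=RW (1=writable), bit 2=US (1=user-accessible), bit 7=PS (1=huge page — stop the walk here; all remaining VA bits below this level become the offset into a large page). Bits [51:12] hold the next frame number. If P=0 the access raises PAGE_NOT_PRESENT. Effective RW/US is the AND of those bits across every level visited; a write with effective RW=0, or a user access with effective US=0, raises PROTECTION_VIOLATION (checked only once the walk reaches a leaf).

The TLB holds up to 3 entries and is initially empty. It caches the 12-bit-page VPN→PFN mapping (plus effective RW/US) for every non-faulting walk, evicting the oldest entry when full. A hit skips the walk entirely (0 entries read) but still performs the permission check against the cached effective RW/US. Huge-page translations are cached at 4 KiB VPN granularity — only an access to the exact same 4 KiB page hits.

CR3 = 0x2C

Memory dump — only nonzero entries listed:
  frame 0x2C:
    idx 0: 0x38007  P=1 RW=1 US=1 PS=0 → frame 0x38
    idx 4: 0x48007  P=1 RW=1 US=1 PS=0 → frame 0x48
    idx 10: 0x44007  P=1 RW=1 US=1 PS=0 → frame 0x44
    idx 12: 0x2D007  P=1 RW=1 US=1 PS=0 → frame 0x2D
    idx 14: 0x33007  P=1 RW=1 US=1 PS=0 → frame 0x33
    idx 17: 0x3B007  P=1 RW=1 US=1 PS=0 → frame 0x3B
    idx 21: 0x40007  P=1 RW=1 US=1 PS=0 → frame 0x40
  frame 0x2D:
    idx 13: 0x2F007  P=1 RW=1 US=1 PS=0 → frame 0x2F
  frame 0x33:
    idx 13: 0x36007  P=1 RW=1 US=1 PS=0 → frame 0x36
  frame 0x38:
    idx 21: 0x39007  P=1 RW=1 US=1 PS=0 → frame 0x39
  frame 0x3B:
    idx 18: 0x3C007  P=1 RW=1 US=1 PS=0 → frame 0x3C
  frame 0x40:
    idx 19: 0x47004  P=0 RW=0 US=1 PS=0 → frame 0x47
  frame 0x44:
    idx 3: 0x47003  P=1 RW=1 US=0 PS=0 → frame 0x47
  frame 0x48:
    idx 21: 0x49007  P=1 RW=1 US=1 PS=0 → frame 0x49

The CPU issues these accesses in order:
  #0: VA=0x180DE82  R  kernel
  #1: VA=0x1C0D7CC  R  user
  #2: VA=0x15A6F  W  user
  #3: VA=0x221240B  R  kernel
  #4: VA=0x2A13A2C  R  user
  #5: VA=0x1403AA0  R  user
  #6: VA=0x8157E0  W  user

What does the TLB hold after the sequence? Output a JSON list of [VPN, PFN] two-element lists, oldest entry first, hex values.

Trace:
#0 VA=0x180DE82 (r,kernel):
  [0] read 0x2C idx=12: raw=0x2D007 flags P=1 W=1 U=1 S=0
  [1] read 0x2D idx=13: raw=0x2F007 flags P=1 W=1 U=1 S=0
  → PA=0x2FE82  (2 entries read)
#1 VA=0x1C0D7CC (r,user):
  [0] read 0x2C idx=14: raw=0x33007 flags P=1 W=1 U=1 S=0
  [1] read 0x33 idx=13: raw=0x36007 flags P=1 W=1 U=1 S=0
  → PA=0x367CC  (2 entries read)
#2 VA=0x15A6F (w,user):
  [0] read 0x2C idx=0: raw=0x38007 flags P=1 W=1 U=1 S=0
  [1] read 0x38 idx=21: raw=0x39007 flags P=1 W=1 U=1 S=0
  → PA=0x39A6F  (2 entries read)
#3 VA=0x221240B (r,kernel):
  [0] read 0x2C idx=17: raw=0x3B007 flags P=1 W=1 U=1 S=0
  [1] read 0x3B idx=18: raw=0x3C007 flags P=1 W=1 U=1 S=0
  → PA=0x3C40B  (2 entries read)
#4 VA=0x2A13A2C (r,user):
  [0] read 0x2C idx=21: raw=0x40007 flags P=1 W=1 U=1 S=0
  [1] read 0x40 idx=19: raw=0x47004 flags P=0 W=0 U=1 S=0
  ⇒ fault: PAGE_NOT_PRESENT  — 2 lookups
#5 VA=0x1403AA0 (r,user):
  [0] read 0x2C idx=10: raw=0x44007 flags P=1 W=1 U=1 S=0
  [1] read 0x44 idx=3: raw=0x47003 flags P=1 W=1 U=0 S=0
  ⇒ fault: PROTECTION_VIOLATION  — 2 lookups
#6 VA=0x8157E0 (w,user):
  [0] read 0x2C idx=4: raw=0x48007 flags P=1 W=1 U=1 S=0
  [1] read 0x48 idx=21: raw=0x49007 flags P=1 W=1 U=1 S=0
  → PA=0x497E0  (2 entries read)

TLB: [["0x15", "0x39"], ["0x2212", "0x3C"], ["0x815", "0x49"]]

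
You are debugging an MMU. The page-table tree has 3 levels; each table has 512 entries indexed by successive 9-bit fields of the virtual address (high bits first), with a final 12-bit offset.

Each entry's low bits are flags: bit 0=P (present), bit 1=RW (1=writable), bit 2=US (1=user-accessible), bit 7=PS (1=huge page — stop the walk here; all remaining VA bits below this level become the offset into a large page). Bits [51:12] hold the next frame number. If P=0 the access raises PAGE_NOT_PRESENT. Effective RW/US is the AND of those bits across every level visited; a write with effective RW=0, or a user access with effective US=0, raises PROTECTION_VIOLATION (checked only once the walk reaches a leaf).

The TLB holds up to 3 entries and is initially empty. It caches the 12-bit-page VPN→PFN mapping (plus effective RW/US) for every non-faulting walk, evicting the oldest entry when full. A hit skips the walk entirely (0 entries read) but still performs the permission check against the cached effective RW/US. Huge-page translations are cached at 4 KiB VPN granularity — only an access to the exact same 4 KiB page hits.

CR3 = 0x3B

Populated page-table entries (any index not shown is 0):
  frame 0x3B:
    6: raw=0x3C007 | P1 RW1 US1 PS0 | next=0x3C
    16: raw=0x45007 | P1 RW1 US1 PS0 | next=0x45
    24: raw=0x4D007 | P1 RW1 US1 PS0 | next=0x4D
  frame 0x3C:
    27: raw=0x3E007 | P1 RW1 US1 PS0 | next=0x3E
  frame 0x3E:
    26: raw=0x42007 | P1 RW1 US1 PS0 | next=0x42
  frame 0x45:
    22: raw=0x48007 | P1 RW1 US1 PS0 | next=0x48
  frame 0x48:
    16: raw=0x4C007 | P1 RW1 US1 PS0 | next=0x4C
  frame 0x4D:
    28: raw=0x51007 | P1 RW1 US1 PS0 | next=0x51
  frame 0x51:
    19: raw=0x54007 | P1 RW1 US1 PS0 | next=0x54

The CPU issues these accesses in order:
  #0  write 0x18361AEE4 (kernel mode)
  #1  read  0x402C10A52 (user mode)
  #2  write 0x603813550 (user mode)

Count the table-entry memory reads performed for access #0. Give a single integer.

Trace:
#0 VA=0x18361AEE4 (w,kernel):
  lvl0: tbl 0x3B, slot 6 ⇒ 0x3C007 (P1/RW1/US1/PS0)
  lvl1: tbl 0x3C, slot 27 ⇒ 0x3E007 (P1/RW1/US1/PS0)
  lvl2: tbl 0x3E, slot 26 ⇒ 0x42007 (P1/RW1/US1/PS0)
  ⇒ phys 0x42EE4  [3 reads]
#1 VA=0x402C10A52 (r,user):
  lvl0: tbl 0x3B, slot 16 ⇒ 0x45007 (P1/RW1/US1/PS0)
  lvl1: tbl 0x45, slot 22 ⇒ 0x48007 (P1/RW1/US1/PS0)
  lvl2: tbl 0x48, slot 16 ⇒ 0x4C007 (P1/RW1/US1/PS0)
  ⇒ phys 0x4CA52  [3 reads]
#2 VA=0x603813550 (w,user):
  lvl0: tbl 0x3B, slot 24 ⇒ 0x4D007 (P1/RW1/US1/PS0)
  lvl1: tbl 0x4D, slot 28 ⇒ 0x51007 (P1/RW1/US1/PS0)
  lvl2: tbl 0x51, slot 19 ⇒ 0x54007 (P1/RW1/US1/PS0)
  ⇒ phys 0x54550  [3 reads]

Entries read for #0: 3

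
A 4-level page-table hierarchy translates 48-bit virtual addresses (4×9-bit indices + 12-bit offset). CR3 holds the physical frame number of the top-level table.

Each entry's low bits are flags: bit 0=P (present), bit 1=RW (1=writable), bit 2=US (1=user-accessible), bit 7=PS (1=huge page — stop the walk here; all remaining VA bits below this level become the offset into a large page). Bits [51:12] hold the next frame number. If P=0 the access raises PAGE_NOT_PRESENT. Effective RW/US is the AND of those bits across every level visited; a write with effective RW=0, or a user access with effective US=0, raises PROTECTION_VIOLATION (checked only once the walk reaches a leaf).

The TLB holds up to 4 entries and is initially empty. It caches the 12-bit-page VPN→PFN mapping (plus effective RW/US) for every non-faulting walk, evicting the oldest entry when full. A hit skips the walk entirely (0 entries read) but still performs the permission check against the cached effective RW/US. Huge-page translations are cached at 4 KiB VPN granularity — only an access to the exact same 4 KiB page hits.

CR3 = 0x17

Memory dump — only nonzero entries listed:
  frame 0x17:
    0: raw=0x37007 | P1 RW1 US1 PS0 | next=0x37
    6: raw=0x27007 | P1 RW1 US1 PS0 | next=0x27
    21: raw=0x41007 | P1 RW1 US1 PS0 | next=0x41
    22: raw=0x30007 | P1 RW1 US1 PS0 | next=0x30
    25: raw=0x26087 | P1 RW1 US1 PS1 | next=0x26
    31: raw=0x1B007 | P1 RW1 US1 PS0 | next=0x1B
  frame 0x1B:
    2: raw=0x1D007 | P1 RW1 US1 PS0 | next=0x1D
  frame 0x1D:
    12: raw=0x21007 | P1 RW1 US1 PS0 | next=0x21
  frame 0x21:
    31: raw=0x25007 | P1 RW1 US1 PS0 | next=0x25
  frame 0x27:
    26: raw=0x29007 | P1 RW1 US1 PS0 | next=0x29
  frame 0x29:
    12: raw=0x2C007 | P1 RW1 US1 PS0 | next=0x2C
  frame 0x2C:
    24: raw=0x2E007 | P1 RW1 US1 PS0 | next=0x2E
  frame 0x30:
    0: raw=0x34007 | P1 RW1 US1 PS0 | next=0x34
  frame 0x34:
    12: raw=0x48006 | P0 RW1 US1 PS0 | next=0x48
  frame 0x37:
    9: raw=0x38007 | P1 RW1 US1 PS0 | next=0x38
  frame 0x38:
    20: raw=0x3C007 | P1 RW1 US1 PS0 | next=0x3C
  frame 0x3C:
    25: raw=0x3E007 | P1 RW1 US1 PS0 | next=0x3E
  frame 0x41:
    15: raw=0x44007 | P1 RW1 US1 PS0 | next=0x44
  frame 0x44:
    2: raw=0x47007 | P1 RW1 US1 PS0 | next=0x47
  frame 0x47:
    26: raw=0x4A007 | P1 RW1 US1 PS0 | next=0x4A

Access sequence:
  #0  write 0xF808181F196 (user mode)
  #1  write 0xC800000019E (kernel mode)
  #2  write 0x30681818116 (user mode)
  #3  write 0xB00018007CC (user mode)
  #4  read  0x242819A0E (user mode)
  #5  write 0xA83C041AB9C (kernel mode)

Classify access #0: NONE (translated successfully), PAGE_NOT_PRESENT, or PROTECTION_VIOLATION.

Per-access translation:
#0 VA=0xF808181F196 (w,user):
  [0] read 0x17 idx=31: raw=0x1B007 flags P=1 W=1 U=1 S=0
  [1] read 0x1B idx=2: raw=0x1D007 flags P=1 W=1 U=1 S=0
  [2] read 0x1D idx=12: raw=0x21007 flags P=1 W=1 U=1 S=0
  [3] read 0x21 idx=31: raw=0x25007 flags P=1 W=1 U=1 S=0
  → PA=0x25196  (4 entries read)
#1 VA=0xC800000019E (w,kernel):
  [0] read 0x17 idx=25: raw=0x26087 flags P=1 W=1 U=1 S=1
  → PA=0x2619E (huge @L0)  (1 entries read)
#2 VA=0x30681818116 (w,user):
  [0] read 0x17 idx=6: raw=0x27007 flags P=1 W=1 U=1 S=0
  [1] read 0x27 idx=26: raw=0x29007 flags P=1 W=1 U=1 S=0
  [2] read 0x29 idx=12: raw=0x2C007 flags P=1 W=1 U=1 S=0
  [3] read 0x2C idx=24: raw=0x2E007 flags P=1 W=1 U=1 S=0
  → PA=0x2E116  (4 entries read)
#3 VA=0xB00018007CC (w,user):
  [0] read 0x17 idx=22: raw=0x30007 flags P=1 W=1 U=1 S=0
  [1] read 0x30 idx=0: raw=0x34007 flags P=1 W=1 U=1 S=0
  [2] read 0x34 idx=12: raw=0x48006 flags P=0 W=1 U=1 S=0
  → PAGE_NOT_PRESENT  (3 entries read)
#4 VA=0x242819A0E (r,user):
  [0] read 0x17 idx=0: raw=0x37007 flags P=1 W=1 U=1 S=0
  [1] read 0x37 idx=9: raw=0x38007 flags P=1 W=1 U=1 S=0
  [2] read 0x38 idx=20: raw=0x3C007 flags P=1 W=1 U=1 S=0
  [3] read 0x3C idx=25: raw=0x3E007 flags P=1 W=1 U=1 S=0
  → PA=0x3EA0E  (4 entries read)
#5 VA=0xA83C041AB9C (w,kernel):
  [0] read 0x17 idx=21: raw=0x41007 flags P=1 W=1 U=1 S=0
  [1] read 0x41 idx=15: raw=0x44007 flags P=1 W=1 U=1 S=0
  [2] read 0x44 idx=2: raw=0x47007 flags P=1 W=1 U=1 S=0
  [3] read 0x47 idx=26: raw=0x4A007 flags P=1 W=1 U=1 S=0
  → PA=0x4AB9C  (4 entries read)

Access #0 fault: NONE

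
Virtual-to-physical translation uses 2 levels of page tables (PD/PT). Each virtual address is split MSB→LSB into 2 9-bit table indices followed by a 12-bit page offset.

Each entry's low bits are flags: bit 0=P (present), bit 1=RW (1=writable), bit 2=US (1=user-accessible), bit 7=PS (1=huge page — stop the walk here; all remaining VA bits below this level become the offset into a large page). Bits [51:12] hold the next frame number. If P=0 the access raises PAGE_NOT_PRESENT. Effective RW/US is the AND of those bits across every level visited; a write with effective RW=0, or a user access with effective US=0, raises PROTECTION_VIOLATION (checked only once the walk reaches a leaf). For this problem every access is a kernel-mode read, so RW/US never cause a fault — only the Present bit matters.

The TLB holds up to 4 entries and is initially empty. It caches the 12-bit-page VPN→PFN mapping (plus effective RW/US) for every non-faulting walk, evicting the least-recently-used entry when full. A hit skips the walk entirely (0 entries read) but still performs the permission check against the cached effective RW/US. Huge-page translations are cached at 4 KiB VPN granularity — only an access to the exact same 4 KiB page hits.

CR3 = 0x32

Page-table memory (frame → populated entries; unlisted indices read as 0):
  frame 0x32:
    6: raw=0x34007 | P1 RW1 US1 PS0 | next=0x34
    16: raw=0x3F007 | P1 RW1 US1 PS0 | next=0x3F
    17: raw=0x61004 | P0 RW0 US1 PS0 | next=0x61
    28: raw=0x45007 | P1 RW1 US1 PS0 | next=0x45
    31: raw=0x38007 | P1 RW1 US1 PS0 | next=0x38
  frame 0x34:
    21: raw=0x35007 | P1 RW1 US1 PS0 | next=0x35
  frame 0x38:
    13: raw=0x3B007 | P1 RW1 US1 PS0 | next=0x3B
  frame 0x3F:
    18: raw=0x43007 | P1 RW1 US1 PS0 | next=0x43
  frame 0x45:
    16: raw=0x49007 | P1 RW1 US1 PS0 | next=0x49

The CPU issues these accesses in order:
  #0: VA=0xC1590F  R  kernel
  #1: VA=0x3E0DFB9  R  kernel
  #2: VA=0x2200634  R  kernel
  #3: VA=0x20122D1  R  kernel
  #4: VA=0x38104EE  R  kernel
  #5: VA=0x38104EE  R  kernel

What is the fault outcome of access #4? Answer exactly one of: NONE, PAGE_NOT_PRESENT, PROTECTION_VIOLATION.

Walk each access:
#0 VA=0xC1590F (r,kernel):
  lvl0: tbl 0x32, slot 6 ⇒ 0x34007 (P1/RW1/US1/PS0)
  lvl1: tbl 0x34, slot 21 ⇒ 0x35007 (P1/RW1/US1/PS0)
  → PA=0x3590F  (2 entries read)
#1 VA=0x3E0DFB9 (r,kernel):
  lvl0: tbl 0x32, slot 31 ⇒ 0x38007 (P1/RW1/US1/PS0)
  lvl1: tbl 0x38, slot 13 ⇒ 0x3B007 (P1/RW1/US1/PS0)
  → PA=0x3BFB9  (2 entries read)
#2 VA=0x2200634 (r,kernel):
  lvl0: tbl 0x32, slot 17 ⇒ 0x61004 (P0/RW0/US1/PS0)
  ✗ PAGE_NOT_PRESENT  [1 reads]
#3 VA=0x20122D1 (r,kernel):
  lvl0: tbl 0x32, slot 16 ⇒ 0x3F007 (P1/RW1/US1/PS0)
  lvl1: tbl 0x3F, slot 18 ⇒ 0x43007 (P1/RW1/US1/PS0)
  → PA=0x432D1  (2 entries read)
#4 VA=0x38104EE (r,kernel):
  lvl0: tbl 0x32, slot 28 ⇒ 0x45007 (P1/RW1/US1/PS0)
  lvl1: tbl 0x45, slot 16 ⇒ 0x49007 (P1/RW1/US1/PS0)
  → PA=0x494EE  (2 entries read)
#5 VA=0x38104EE (r,kernel):
  TLB hit vpn=0x3810 → PA=0x494EE

Access #4 fault: NONE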